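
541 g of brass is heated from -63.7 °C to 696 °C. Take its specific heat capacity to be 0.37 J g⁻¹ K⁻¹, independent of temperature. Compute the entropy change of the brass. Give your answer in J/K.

In kelvin: T₁ = 209.45 K, T₂ = 969.15 K. ΔS = ∫dQ_rev/T = m c ln(T₂/T₁) = 541 × 0.37 × ln(969.15/209.45) = 307 J/K.

ΔS = 307 J/K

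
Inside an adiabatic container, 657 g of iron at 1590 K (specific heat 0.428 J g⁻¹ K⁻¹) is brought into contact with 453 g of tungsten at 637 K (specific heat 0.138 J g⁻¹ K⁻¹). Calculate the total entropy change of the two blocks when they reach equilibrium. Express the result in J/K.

Energy balance: T_f = (m₁c₁T₁ + m₂c₂T₂)/(m₁c₁ + m₂c₂) = 1416.7 K.
ΔS₁ = m₁c₁ ln(T_f/T₁) = 281.196 × ln(1416.7/1590) = -32.46 J/K.
ΔS₂ = m₂c₂ ln(T_f/T₂) = 62.514 × ln(1416.7/637) = 49.97 J/K.
ΔS_total = -32.46 + 49.97 = 17.5 J/K.

ΔS_total = 17.5 J/K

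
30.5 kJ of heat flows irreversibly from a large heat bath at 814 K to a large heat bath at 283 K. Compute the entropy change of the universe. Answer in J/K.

ΔS_total = 70.3 J/K

ΔS_hot = −Q/T_H = −30500/814 = -37.47 J/K and ΔS_cold = +Q/T_C = 30500/283 = 107.8 J/K.
ΔS_total = -37.47 + 107.8 = 70.3 J/K, positive as the second law requires.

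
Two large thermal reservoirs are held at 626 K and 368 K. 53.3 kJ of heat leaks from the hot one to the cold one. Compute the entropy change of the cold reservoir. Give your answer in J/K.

ΔS_cold = 145 J/K

The cold reservoir gains heat Q, so ΔS_cold = +Q/T_C = 53300/368 = 145 J/K.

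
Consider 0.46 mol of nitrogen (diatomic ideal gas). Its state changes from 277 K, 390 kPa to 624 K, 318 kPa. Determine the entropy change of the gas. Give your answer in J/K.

ΔS = 11.7 J/K

ΔS = nC_p ln(T₂/T₁) − nR ln(P₂/P₁), with C_p = 7R/2 = 29.1 J mol⁻¹ K⁻¹ for a diatomic ideal gas.
ΔS = 0.46 × [29.1 × ln(624/277) − 8.314 × ln(318/390)] = 11.7 J/K.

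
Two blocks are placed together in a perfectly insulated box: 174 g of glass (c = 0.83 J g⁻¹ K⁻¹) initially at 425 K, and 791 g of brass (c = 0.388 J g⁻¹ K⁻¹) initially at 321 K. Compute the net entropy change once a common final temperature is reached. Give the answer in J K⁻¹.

ΔS_total = 3.99 J/K

Energy balance: T_f = (m₁c₁T₁ + m₂c₂T₂)/(m₁c₁ + m₂c₂) = 354.28 K.
ΔS₁ = m₁c₁ ln(T_f/T₁) = 144.42 × ln(354.28/425) = -26.285 J/K.
ΔS₂ = m₂c₂ ln(T_f/T₂) = 306.908 × ln(354.28/321) = 30.274 J/K.
ΔS_total = -26.285 + 30.274 = 3.99 J/K.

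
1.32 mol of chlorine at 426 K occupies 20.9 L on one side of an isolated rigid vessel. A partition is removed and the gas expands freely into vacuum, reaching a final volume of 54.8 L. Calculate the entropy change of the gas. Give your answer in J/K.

No heat is exchanged and no work is done, so the ideal-gas temperature stays constant.
Entropy is a state function; using a reversible isothermal path, ΔS_gas = nR ln(V₂/V₁) = 1.32 × 8.314 × ln(54.8/20.9) = 10.6 J/K.

ΔS_gas = 10.6 J/K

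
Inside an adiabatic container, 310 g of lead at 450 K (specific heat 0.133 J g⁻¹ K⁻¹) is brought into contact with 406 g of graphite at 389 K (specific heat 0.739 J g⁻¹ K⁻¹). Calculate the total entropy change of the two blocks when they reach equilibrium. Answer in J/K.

ΔS_total = 0.399 J/K

Energy balance: T_f = (m₁c₁T₁ + m₂c₂T₂)/(m₁c₁ + m₂c₂) = 396.37 K.
ΔS₁ = m₁c₁ ln(T_f/T₁) = 41.23 × ln(396.37/450) = -5.232 J/K.
ΔS₂ = m₂c₂ ln(T_f/T₂) = 300.034 × ln(396.37/389) = 5.631 J/K.
ΔS_total = -5.232 + 5.631 = 0.399 J/K.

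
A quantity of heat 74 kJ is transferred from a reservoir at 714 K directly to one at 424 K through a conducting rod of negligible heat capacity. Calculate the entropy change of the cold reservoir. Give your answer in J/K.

ΔS_cold = 175 J/K

The cold reservoir gains heat Q, so ΔS_cold = +Q/T_C = 74000/424 = 175 J/K.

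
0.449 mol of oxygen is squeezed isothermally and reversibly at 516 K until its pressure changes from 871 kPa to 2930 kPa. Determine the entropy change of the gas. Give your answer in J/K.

For an isothermal ideal gas ΔS_gas = nR ln(P₁/P₂) = 0.449 × 8.314 × ln(871/2930) = -4.53 J/K.

ΔS_gas = -4.53 J/K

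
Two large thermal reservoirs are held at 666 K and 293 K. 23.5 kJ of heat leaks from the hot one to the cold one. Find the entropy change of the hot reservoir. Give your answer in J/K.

The hot reservoir loses heat Q, so ΔS_hot = −Q/T_H = −23500/666 = -35.3 J/K.

ΔS_hot = -35.3 J/K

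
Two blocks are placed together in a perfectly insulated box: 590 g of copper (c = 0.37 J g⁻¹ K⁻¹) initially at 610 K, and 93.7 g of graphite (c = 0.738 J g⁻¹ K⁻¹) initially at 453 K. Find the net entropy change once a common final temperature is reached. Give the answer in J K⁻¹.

Energy balance: T_f = (m₁c₁T₁ + m₂c₂T₂)/(m₁c₁ + m₂c₂) = 572.23 K.
ΔS₁ = m₁c₁ ln(T_f/T₁) = 218.3 × ln(572.23/610) = -13.953 J/K.
ΔS₂ = m₂c₂ ln(T_f/T₂) = 69.1506 × ln(572.23/453) = 16.157 J/K.
ΔS_total = -13.953 + 16.157 = 2.2 J/K.

ΔS_total = 2.2 J/K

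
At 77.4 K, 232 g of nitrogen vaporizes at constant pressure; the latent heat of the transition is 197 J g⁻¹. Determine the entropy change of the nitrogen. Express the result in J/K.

ΔS = 590 J/K

Heat absorbed by the substance: Q = mL = 232 × 197 = 45704 J.
At constant T, ΔS = Q_rev/T = 45704 / 77.4 = 590 J/K.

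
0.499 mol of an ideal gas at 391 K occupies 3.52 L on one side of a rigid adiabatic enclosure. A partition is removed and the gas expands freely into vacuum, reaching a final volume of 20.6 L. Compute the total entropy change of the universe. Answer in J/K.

ΔS_universe = 7.33 J/K

No heat is exchanged and no work is done, so the ideal-gas temperature stays constant.
Entropy is a state function; using a reversible isothermal path, ΔS_gas = nR ln(V₂/V₁) = 0.499 × 8.314 × ln(20.6/3.52) = 7.33 J/K.
The insulated surroundings exchange no heat, so ΔS_surr = 0 and ΔS_universe = ΔS_gas.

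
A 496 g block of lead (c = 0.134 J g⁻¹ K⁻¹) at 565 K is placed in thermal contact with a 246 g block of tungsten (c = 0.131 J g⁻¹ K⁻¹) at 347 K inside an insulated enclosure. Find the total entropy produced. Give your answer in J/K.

ΔS_total = 2.42 J/K

Energy balance: T_f = (m₁c₁T₁ + m₂c₂T₂)/(m₁c₁ + m₂c₂) = 493.81 K.
ΔS₁ = m₁c₁ ln(T_f/T₁) = 66.464 × ln(493.81/565) = -8.95 J/K.
ΔS₂ = m₂c₂ ln(T_f/T₂) = 32.226 × ln(493.81/347) = 11.37 J/K.
ΔS_total = -8.95 + 11.37 = 2.42 J/K.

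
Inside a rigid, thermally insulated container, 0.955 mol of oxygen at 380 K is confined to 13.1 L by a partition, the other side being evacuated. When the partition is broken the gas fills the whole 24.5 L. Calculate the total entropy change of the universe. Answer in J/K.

No heat is exchanged and no work is done, so the ideal-gas temperature stays constant.
Entropy is a state function; using a reversible isothermal path, ΔS_gas = nR ln(V₂/V₁) = 0.955 × 8.314 × ln(24.5/13.1) = 4.97 J/K.
The insulated surroundings exchange no heat, so ΔS_surr = 0 and ΔS_universe = ΔS_gas.

ΔS_universe = 4.97 J/K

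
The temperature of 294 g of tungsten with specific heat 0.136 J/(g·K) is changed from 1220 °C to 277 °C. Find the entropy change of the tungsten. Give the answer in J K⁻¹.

ΔS = -39.9 J/K

In kelvin: T₁ = 1493.15 K, T₂ = 550.15 K. ΔS = ∫dQ_rev/T = m c ln(T₂/T₁) = 294 × 0.136 × ln(550.15/1493.15) = -39.9 J/K.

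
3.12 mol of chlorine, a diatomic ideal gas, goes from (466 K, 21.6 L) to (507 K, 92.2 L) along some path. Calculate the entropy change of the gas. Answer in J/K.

Entropy is a state function: ΔS = nC_V ln(T₂/T₁) + nR ln(V₂/V₁), with C_V = 5R/2 = 20.79 J mol⁻¹ K⁻¹ for a diatomic ideal gas.
ΔS = 3.12 × [20.79 × ln(507/466) + 8.314 × ln(92.2/21.6)] = 43.1 J/K.

ΔS = 43.1 J/K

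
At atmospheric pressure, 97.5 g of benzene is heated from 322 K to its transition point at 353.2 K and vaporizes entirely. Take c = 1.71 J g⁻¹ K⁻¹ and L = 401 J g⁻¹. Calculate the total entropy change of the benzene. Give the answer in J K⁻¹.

Warming step: ΔS₁ = m c ln(T_tr/T_i) = 97.5 × 1.71 × ln(353.2/322) = 15.42 J/K.
Phase change: ΔS₂ = +mL/T_tr = 97.5 × 401 / 353.2 = 110.7 J/K.
ΔS_total = (15.42) + (110.7) = 126 J/K.

ΔS = 126 J/K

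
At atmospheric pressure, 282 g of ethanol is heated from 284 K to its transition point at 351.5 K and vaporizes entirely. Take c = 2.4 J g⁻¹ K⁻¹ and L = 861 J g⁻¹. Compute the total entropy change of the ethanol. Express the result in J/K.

ΔS = 835 J/K

Warming step: ΔS₁ = m c ln(T_tr/T_i) = 282 × 2.4 × ln(351.5/284) = 144.3 J/K.
Phase change: ΔS₂ = +mL/T_tr = 282 × 861 / 351.5 = 690.8 J/K.
ΔS_total = (144.3) + (690.8) = 835 J/K.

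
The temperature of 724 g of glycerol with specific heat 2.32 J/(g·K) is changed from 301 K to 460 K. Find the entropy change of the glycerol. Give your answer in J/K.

ΔS = ∫dQ_rev/T = m c ln(T₂/T₁) = 724 × 2.32 × ln(460/301) = 712 J/K.

ΔS = 712 J/K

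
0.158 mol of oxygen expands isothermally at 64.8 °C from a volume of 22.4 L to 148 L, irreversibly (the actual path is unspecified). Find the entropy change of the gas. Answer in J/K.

ΔS_gas = 2.48 J/K

Entropy is a state function, so ΔS_gas depends only on the end states.
For an isothermal ideal gas ΔS_gas = nR ln(V₂/V₁) = 0.158 × 8.314 × ln(148/22.4) = 2.48 J/K.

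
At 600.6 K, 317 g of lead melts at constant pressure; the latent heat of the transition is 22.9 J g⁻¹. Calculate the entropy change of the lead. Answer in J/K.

ΔS = 12.1 J/K

Heat absorbed by the substance: Q = mL = 317 × 22.9 = 7259.3 J.
At constant T, ΔS = Q_rev/T = 7259.3 / 600.6 = 12.1 J/K.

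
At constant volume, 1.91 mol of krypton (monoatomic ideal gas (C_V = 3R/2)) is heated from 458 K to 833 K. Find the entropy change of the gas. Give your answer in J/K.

ΔS = 14.2 J/K

At constant volume, ΔS = nC_V ln(T₂/T₁) with C_V = 3R/2 = 12.47 J mol⁻¹ K⁻¹.
ΔS = 1.91 × 12.47 × ln(833/458) = 14.2 J/K.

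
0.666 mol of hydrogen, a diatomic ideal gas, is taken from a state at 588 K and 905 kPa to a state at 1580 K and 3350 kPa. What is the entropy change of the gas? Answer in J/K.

ΔS = nC_p ln(T₂/T₁) − nR ln(P₂/P₁), with C_p = 7R/2 = 29.1 J mol⁻¹ K⁻¹ for a diatomic ideal gas.
ΔS = 0.666 × [29.1 × ln(1580/588) − 8.314 × ln(3350/905)] = 11.9 J/K.

ΔS = 11.9 J/K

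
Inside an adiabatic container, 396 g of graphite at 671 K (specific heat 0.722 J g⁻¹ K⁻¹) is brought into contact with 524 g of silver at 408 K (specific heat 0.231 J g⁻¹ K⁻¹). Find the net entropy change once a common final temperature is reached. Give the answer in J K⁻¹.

ΔS_total = 9.77 J/K

Energy balance: T_f = (m₁c₁T₁ + m₂c₂T₂)/(m₁c₁ + m₂c₂) = 592.77 K.
ΔS₁ = m₁c₁ ln(T_f/T₁) = 285.912 × ln(592.77/671) = -35.441 J/K.
ΔS₂ = m₂c₂ ln(T_f/T₂) = 121.044 × ln(592.77/408) = 45.215 J/K.
ΔS_total = -35.441 + 45.215 = 9.77 J/K.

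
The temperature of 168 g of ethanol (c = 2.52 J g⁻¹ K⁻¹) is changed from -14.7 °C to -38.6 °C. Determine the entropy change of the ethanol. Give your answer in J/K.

ΔS = -41.1 J/K

In kelvin: T₁ = 258.45 K, T₂ = 234.55 K. ΔS = ∫dQ_rev/T = m c ln(T₂/T₁) = 168 × 2.52 × ln(234.55/258.45) = -41.1 J/K.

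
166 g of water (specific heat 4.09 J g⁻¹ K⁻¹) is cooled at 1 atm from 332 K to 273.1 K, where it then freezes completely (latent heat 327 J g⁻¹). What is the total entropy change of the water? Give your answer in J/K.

ΔS = -331 J/K

Cooling step: ΔS₁ = m c ln(T_tr/T_i) = 166 × 4.09 × ln(273.1/332) = -132.6 J/K.
Phase change: ΔS₂ = −mL/T_tr = −166 × 327 / 273.1 = -198.8 J/K.
ΔS_total = (-132.6) + (-198.8) = -331 J/K.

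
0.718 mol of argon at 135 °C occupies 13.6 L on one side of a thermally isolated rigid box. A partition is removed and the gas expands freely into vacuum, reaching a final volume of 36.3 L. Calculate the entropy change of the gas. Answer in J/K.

For an ideal gas in free expansion Q = 0 and W = 0, so T is unchanged.
Entropy is a state function; using a reversible isothermal path, ΔS_gas = nR ln(V₂/V₁) = 0.718 × 8.314 × ln(36.3/13.6) = 5.86 J/K.

ΔS_gas = 5.86 J/K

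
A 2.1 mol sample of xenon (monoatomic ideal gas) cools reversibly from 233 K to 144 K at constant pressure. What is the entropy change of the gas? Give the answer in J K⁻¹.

At constant pressure, ΔS = nC_p ln(T₂/T₁) with C_p = 5R/2 = 20.79 J mol⁻¹ K⁻¹.
ΔS = 2.1 × 20.79 × ln(144/233) = -21 J/K.

ΔS = -21 J/K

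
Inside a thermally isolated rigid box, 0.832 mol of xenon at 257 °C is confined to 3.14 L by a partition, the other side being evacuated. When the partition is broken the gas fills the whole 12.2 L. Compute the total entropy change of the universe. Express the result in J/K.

ΔS_universe = 9.39 J/K

No heat is exchanged and no work is done, so the ideal-gas temperature stays constant.
Entropy is a state function; using a reversible isothermal path, ΔS_gas = nR ln(V₂/V₁) = 0.832 × 8.314 × ln(12.2/3.14) = 9.39 J/K.
The insulated surroundings exchange no heat, so ΔS_surr = 0 and ΔS_universe = ΔS_gas.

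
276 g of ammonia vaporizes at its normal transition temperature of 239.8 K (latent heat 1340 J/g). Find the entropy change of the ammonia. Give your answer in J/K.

Heat absorbed by the substance: Q = mL = 276 × 1340 = 369840 J.
At constant T, ΔS = Q_rev/T = 369840 / 239.8 = 1540 J/K.

ΔS = 1540 J/K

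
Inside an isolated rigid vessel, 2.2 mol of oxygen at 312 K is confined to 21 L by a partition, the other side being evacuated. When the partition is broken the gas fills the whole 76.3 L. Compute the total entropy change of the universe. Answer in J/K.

For an ideal gas in free expansion Q = 0 and W = 0, so T is unchanged.
Entropy is a state function; using a reversible isothermal path, ΔS_gas = nR ln(V₂/V₁) = 2.2 × 8.314 × ln(76.3/21) = 23.6 J/K.
The insulated surroundings exchange no heat, so ΔS_surr = 0 and ΔS_universe = ΔS_gas.

ΔS_universe = 23.6 J/K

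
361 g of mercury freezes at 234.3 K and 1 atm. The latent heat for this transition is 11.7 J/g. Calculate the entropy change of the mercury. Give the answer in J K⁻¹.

ΔS = -18 J/K

Heat released by the substance: Q = −mL = −361 × 11.7 = −4223.7 J.
At constant T, ΔS = Q_rev/T = −4223.7 / 234.3 = -18 J/K.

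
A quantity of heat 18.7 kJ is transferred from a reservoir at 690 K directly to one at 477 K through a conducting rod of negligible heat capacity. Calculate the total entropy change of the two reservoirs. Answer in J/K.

ΔS_hot = −Q/T_H = −18700/690 = -27.1 J/K and ΔS_cold = +Q/T_C = 18700/477 = 39.2 J/K.
ΔS_total = -27.1 + 39.2 = 12.1 J/K, positive as the second law requires.

ΔS_total = 12.1 J/K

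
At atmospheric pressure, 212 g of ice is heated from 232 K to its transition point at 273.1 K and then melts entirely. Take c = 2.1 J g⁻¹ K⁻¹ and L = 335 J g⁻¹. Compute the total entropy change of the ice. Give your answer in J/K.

Warming step: ΔS₁ = m c ln(T_tr/T_i) = 212 × 2.1 × ln(273.1/232) = 72.61 J/K.
Phase change: ΔS₂ = +mL/T_tr = 212 × 335 / 273.1 = 260.1 J/K.
ΔS_total = (72.61) + (260.1) = 333 J/K.

ΔS = 333 J/K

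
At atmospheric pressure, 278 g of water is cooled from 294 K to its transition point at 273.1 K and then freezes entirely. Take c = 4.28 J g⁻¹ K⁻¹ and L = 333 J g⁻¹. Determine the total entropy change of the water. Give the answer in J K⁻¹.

ΔS = -427 J/K

Cooling step: ΔS₁ = m c ln(T_tr/T_i) = 278 × 4.28 × ln(273.1/294) = -87.74 J/K.
Phase change: ΔS₂ = −mL/T_tr = −278 × 333 / 273.1 = -339 J/K.
ΔS_total = (-87.74) + (-339) = -427 J/K.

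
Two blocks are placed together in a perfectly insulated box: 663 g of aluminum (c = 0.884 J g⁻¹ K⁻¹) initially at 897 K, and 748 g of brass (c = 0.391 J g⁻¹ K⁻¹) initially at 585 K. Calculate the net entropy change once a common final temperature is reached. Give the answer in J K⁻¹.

ΔS_total = 16.9 J/K

Energy balance: T_f = (m₁c₁T₁ + m₂c₂T₂)/(m₁c₁ + m₂c₂) = 793.14 K.
ΔS₁ = m₁c₁ ln(T_f/T₁) = 586.092 × ln(793.14/897) = -72.12 J/K.
ΔS₂ = m₂c₂ ln(T_f/T₂) = 292.468 × ln(793.14/585) = 89.02 J/K.
ΔS_total = -72.12 + 89.02 = 16.9 J/K.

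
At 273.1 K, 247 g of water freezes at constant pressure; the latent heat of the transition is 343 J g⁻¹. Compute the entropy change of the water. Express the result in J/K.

Heat released by the substance: Q = −mL = −247 × 343 = −84721 J.
At constant T, ΔS = Q_rev/T = −84721 / 273.1 = -310 J/K.

ΔS = -310 J/K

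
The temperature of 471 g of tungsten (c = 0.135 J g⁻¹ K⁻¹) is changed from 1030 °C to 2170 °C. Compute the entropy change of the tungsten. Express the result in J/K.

ΔS = 40 J/K

In kelvin: T₁ = 1303.15 K, T₂ = 2443.15 K. ΔS = ∫dQ_rev/T = m c ln(T₂/T₁) = 471 × 0.135 × ln(2443.15/1303.15) = 40 J/K.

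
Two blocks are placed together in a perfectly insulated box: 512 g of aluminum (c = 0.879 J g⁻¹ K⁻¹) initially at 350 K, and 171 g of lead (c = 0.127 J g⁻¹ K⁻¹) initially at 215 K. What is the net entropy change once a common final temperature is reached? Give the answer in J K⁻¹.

ΔS_total = 2.13 J/K

Energy balance: T_f = (m₁c₁T₁ + m₂c₂T₂)/(m₁c₁ + m₂c₂) = 343.79 K.
ΔS₁ = m₁c₁ ln(T_f/T₁) = 450.048 × ln(343.79/350) = -8.063 J/K.
ΔS₂ = m₂c₂ ln(T_f/T₂) = 21.717 × ln(343.79/215) = 10.19 J/K.
ΔS_total = -8.063 + 10.19 = 2.13 J/K.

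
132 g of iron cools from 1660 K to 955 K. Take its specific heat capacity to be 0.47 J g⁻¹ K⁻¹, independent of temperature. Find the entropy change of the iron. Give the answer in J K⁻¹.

ΔS = ∫dQ_rev/T = m c ln(T₂/T₁) = 132 × 0.47 × ln(955/1660) = -34.3 J/K.

ΔS = -34.3 J/K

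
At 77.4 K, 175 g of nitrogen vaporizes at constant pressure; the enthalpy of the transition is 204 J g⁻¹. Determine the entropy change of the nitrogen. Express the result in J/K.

Heat absorbed by the substance: Q = mL = 175 × 204 = 35700 J.
At constant T, ΔS = Q_rev/T = 35700 / 77.4 = 461 J/K.

ΔS = 461 J/K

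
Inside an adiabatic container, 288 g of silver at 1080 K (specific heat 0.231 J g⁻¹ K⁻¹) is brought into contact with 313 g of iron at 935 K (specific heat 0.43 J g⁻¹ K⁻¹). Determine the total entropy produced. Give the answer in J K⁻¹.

ΔS_total = 0.47 J/K

Energy balance: T_f = (m₁c₁T₁ + m₂c₂T₂)/(m₁c₁ + m₂c₂) = 982.96 K.
ΔS₁ = m₁c₁ ln(T_f/T₁) = 66.528 × ln(982.96/1080) = -6.263 J/K.
ΔS₂ = m₂c₂ ln(T_f/T₂) = 134.59 × ln(982.96/935) = 6.733 J/K.
ΔS_total = -6.263 + 6.733 = 0.47 J/K.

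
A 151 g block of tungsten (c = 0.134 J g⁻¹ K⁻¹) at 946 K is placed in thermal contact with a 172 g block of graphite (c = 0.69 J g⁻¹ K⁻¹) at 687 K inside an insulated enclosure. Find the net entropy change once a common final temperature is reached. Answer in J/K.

ΔS_total = 0.953 J/K

Energy balance: T_f = (m₁c₁T₁ + m₂c₂T₂)/(m₁c₁ + m₂c₂) = 724.73 K.
ΔS₁ = m₁c₁ ln(T_f/T₁) = 20.234 × ln(724.73/946) = -5.391 J/K.
ΔS₂ = m₂c₂ ln(T_f/T₂) = 118.68 × ln(724.73/687) = 6.344 J/K.
ΔS_total = -5.391 + 6.344 = 0.953 J/K.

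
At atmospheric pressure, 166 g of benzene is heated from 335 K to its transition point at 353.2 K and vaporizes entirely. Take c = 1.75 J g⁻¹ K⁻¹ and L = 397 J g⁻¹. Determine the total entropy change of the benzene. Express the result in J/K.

Warming step: ΔS₁ = m c ln(T_tr/T_i) = 166 × 1.75 × ln(353.2/335) = 15.37 J/K.
Phase change: ΔS₂ = +mL/T_tr = 166 × 397 / 353.2 = 186.6 J/K.
ΔS_total = (15.37) + (186.6) = 202 J/K.

ΔS = 202 J/K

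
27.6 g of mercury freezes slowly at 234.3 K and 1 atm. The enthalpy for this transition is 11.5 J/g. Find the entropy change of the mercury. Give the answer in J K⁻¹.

ΔS = -1.35 J/K

Heat released by the substance: Q = −mL = −27.6 × 11.5 = −317.4 J.
At constant T, ΔS = Q_rev/T = −317.4 / 234.3 = -1.35 J/K.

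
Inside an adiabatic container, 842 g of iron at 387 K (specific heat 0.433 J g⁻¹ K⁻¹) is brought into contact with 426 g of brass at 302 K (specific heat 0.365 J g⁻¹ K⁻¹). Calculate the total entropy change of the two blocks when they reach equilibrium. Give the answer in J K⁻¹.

Energy balance: T_f = (m₁c₁T₁ + m₂c₂T₂)/(m₁c₁ + m₂c₂) = 361.59 K.
ΔS₁ = m₁c₁ ln(T_f/T₁) = 364.586 × ln(361.59/387) = -24.76 J/K.
ΔS₂ = m₂c₂ ln(T_f/T₂) = 155.49 × ln(361.59/302) = 28 J/K.
ΔS_total = -24.76 + 28 = 3.24 J/K.

ΔS_total = 3.24 J/K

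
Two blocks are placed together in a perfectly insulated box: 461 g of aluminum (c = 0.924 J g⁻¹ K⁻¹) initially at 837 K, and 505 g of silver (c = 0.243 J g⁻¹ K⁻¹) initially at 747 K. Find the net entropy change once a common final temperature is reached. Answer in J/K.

Energy balance: T_f = (m₁c₁T₁ + m₂c₂T₂)/(m₁c₁ + m₂c₂) = 816.87 K.
ΔS₁ = m₁c₁ ln(T_f/T₁) = 425.964 × ln(816.87/837) = -10.369 J/K.
ΔS₂ = m₂c₂ ln(T_f/T₂) = 122.715 × ln(816.87/747) = 10.973 J/K.
ΔS_total = -10.369 + 10.973 = 0.604 J/K.

ΔS_total = 0.604 J/K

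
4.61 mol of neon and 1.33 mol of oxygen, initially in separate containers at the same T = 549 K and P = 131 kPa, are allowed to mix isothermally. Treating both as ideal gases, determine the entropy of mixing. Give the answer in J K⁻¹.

ΔS_mix = 26.3 J/K

Mole fractions: x_A = 4.61/5.94 = 0.776, x_B = 0.224.
ΔS_mix = −R(n_A ln x_A + n_B ln x_B) = −8.314 × (4.61 ln 0.776 + 1.33 ln 0.224) = 26.3 J/K.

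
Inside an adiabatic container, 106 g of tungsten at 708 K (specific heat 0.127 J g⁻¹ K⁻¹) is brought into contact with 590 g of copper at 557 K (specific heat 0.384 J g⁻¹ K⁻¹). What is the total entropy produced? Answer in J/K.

ΔS_total = 0.393 J/K

Energy balance: T_f = (m₁c₁T₁ + m₂c₂T₂)/(m₁c₁ + m₂c₂) = 565.47 K.
ΔS₁ = m₁c₁ ln(T_f/T₁) = 13.462 × ln(565.47/708) = -3.026 J/K.
ΔS₂ = m₂c₂ ln(T_f/T₂) = 226.56 × ln(565.47/557) = 3.419 J/K.
ΔS_total = -3.026 + 3.419 = 0.393 J/K.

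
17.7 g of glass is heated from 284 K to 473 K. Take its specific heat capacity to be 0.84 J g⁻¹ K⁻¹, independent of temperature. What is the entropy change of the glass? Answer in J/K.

ΔS = 7.58 J/K

ΔS = ∫dQ_rev/T = m c ln(T₂/T₁) = 17.7 × 0.84 × ln(473/284) = 7.58 J/K.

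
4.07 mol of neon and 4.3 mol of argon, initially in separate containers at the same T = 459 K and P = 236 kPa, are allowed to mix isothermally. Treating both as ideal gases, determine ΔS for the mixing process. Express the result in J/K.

Mole fractions: x_A = 4.07/8.37 = 0.486, x_B = 0.514.
ΔS_mix = −R(n_A ln x_A + n_B ln x_B) = −8.314 × (4.07 ln 0.486 + 4.3 ln 0.514) = 48.2 J/K.

ΔS_mix = 48.2 J/K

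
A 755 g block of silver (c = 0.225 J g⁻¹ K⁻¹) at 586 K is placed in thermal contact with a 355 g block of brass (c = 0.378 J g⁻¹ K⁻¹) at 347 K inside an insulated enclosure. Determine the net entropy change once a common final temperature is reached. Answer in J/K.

Energy balance: T_f = (m₁c₁T₁ + m₂c₂T₂)/(m₁c₁ + m₂c₂) = 480.52 K.
ΔS₁ = m₁c₁ ln(T_f/T₁) = 169.875 × ln(480.52/586) = -33.71 J/K.
ΔS₂ = m₂c₂ ln(T_f/T₂) = 134.19 × ln(480.52/347) = 43.69 J/K.
ΔS_total = -33.71 + 43.69 = 9.98 J/K.

ΔS_total = 9.98 J/K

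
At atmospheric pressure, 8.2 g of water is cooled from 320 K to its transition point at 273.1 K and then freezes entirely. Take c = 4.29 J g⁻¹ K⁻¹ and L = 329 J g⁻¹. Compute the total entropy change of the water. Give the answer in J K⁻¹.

ΔS = -15.5 J/K

Cooling step: ΔS₁ = m c ln(T_tr/T_i) = 8.2 × 4.29 × ln(273.1/320) = -5.575 J/K.
Phase change: ΔS₂ = −mL/T_tr = −8.2 × 329 / 273.1 = -9.878 J/K.
ΔS_total = (-5.575) + (-9.878) = -15.5 J/K.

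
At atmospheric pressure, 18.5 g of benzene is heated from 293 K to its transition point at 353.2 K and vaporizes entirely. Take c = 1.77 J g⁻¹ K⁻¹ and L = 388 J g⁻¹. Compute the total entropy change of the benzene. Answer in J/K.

ΔS = 26.4 J/K

Warming step: ΔS₁ = m c ln(T_tr/T_i) = 18.5 × 1.77 × ln(353.2/293) = 6.119 J/K.
Phase change: ΔS₂ = +mL/T_tr = 18.5 × 388 / 353.2 = 20.32 J/K.
ΔS_total = (6.119) + (20.32) = 26.4 J/K.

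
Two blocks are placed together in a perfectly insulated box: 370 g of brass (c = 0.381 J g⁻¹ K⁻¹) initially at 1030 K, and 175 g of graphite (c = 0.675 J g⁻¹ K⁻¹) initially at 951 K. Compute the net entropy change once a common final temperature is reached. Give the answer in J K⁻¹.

Energy balance: T_f = (m₁c₁T₁ + m₂c₂T₂)/(m₁c₁ + m₂c₂) = 993.98 K.
ΔS₁ = m₁c₁ ln(T_f/T₁) = 140.97 × ln(993.98/1030) = -5.018 J/K.
ΔS₂ = m₂c₂ ln(T_f/T₂) = 118.125 × ln(993.98/951) = 5.222 J/K.
ΔS_total = -5.018 + 5.222 = 0.204 J/K.

ΔS_total = 0.204 J/K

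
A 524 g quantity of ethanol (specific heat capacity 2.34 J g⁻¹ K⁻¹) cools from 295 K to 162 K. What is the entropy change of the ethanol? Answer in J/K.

ΔS = -735 J/K

ΔS = ∫dQ_rev/T = m c ln(T₂/T₁) = 524 × 2.34 × ln(162/295) = -735 J/K.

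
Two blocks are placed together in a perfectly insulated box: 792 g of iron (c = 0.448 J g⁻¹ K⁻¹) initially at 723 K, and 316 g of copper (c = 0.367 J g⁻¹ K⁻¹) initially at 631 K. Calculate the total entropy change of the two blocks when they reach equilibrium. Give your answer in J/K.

Energy balance: T_f = (m₁c₁T₁ + m₂c₂T₂)/(m₁c₁ + m₂c₂) = 700.34 K.
ΔS₁ = m₁c₁ ln(T_f/T₁) = 354.816 × ln(700.34/723) = -11.3 J/K.
ΔS₂ = m₂c₂ ln(T_f/T₂) = 115.972 × ln(700.34/631) = 12.091 J/K.
ΔS_total = -11.3 + 12.091 = 0.791 J/K.

ΔS_total = 0.791 J/K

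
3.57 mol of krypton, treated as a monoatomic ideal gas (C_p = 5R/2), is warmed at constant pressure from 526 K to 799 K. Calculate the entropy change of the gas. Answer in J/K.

ΔS = 31 J/K

At constant pressure, ΔS = nC_p ln(T₂/T₁) with C_p = 5R/2 = 20.79 J mol⁻¹ K⁻¹.
ΔS = 3.57 × 20.79 × ln(799/526) = 31 J/K.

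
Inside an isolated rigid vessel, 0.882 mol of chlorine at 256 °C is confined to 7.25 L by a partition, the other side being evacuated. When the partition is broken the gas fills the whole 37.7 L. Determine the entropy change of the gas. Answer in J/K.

For an ideal gas in free expansion Q = 0 and W = 0, so T is unchanged.
Entropy is a state function; using a reversible isothermal path, ΔS_gas = nR ln(V₂/V₁) = 0.882 × 8.314 × ln(37.7/7.25) = 12.1 J/K.

ΔS_gas = 12.1 J/K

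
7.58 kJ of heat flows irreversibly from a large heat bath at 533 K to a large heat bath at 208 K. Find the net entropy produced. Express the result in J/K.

ΔS_hot = −Q/T_H = −7580/533 = -14.22 J/K and ΔS_cold = +Q/T_C = 7580/208 = 36.44 J/K.
ΔS_total = -14.22 + 36.44 = 22.2 J/K, positive as the second law requires.

ΔS_total = 22.2 J/K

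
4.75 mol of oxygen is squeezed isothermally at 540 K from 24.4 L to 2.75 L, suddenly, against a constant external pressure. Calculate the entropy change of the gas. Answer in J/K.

ΔS_gas = -86.2 J/K

Entropy is a state function, so ΔS_gas depends only on the end states.
For an isothermal ideal gas ΔS_gas = nR ln(V₂/V₁) = 4.75 × 8.314 × ln(2.75/24.4) = -86.2 J/K.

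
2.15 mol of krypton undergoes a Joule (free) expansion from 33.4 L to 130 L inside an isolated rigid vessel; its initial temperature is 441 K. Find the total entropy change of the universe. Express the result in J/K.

No heat is exchanged and no work is done, so the ideal-gas temperature stays constant.
Entropy is a state function; using a reversible isothermal path, ΔS_gas = nR ln(V₂/V₁) = 2.15 × 8.314 × ln(130/33.4) = 24.3 J/K.
The insulated surroundings exchange no heat, so ΔS_surr = 0 and ΔS_universe = ΔS_gas.

ΔS_universe = 24.3 J/K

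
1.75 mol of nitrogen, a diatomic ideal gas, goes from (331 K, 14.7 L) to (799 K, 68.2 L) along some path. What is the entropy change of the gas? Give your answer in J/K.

Entropy is a state function: ΔS = nC_V ln(T₂/T₁) + nR ln(V₂/V₁), with C_V = 5R/2 = 20.79 J mol⁻¹ K⁻¹ for a diatomic ideal gas.
ΔS = 1.75 × [20.79 × ln(799/331) + 8.314 × ln(68.2/14.7)] = 54.4 J/K.

ΔS = 54.4 J/K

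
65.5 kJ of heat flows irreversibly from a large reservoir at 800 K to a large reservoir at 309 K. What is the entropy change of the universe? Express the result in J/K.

ΔS_hot = −Q/T_H = −65500/800 = -81.88 J/K and ΔS_cold = +Q/T_C = 65500/309 = 212 J/K.
ΔS_total = -81.88 + 212 = 130 J/K, positive as the second law requires.

ΔS_total = 130 J/K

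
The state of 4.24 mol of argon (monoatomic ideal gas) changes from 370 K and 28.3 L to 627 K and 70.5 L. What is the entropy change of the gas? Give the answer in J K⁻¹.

ΔS = 60.1 J/K

Entropy is a state function: ΔS = nC_V ln(T₂/T₁) + nR ln(V₂/V₁), with C_V = 3R/2 = 12.47 J mol⁻¹ K⁻¹ for a monoatomic ideal gas.
ΔS = 4.24 × [12.47 × ln(627/370) + 8.314 × ln(70.5/28.3)] = 60.1 J/K.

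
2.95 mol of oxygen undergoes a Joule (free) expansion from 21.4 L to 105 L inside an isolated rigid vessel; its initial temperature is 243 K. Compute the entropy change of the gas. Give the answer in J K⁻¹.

For an ideal gas in free expansion Q = 0 and W = 0, so T is unchanged.
Entropy is a state function; using a reversible isothermal path, ΔS_gas = nR ln(V₂/V₁) = 2.95 × 8.314 × ln(105/21.4) = 39 J/K.

ΔS_gas = 39 J/K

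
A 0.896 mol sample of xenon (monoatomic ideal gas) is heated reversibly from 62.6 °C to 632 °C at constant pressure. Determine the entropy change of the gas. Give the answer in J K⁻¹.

ΔS = 18.5 J/K

In kelvin: T₁ = 335.75 K, T₂ = 905.15 K. At constant pressure, ΔS = nC_p ln(T₂/T₁) with C_p = 5R/2 = 20.79 J mol⁻¹ K⁻¹.
ΔS = 0.896 × 20.79 × ln(905.15/335.75) = 18.5 J/K.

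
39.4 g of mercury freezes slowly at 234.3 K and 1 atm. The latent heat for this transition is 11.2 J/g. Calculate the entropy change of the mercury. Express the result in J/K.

ΔS = -1.88 J/K

Heat released by the substance: Q = −mL = −39.4 × 11.2 = −441.28 J.
At constant T, ΔS = Q_rev/T = −441.28 / 234.3 = -1.88 J/K.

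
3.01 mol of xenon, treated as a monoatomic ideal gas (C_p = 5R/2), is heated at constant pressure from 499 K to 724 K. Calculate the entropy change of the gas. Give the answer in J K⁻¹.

At constant pressure, ΔS = nC_p ln(T₂/T₁) with C_p = 5R/2 = 20.79 J mol⁻¹ K⁻¹.
ΔS = 3.01 × 20.79 × ln(724/499) = 23.3 J/K.

ΔS = 23.3 J/K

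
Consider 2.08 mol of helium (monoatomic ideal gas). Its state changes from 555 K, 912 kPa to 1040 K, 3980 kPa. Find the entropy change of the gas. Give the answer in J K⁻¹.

ΔS = 1.67 J/K

ΔS = nC_p ln(T₂/T₁) − nR ln(P₂/P₁), with C_p = 5R/2 = 20.79 J mol⁻¹ K⁻¹ for a monoatomic ideal gas.
ΔS = 2.08 × [20.79 × ln(1040/555) − 8.314 × ln(3980/912)] = 1.67 J/K.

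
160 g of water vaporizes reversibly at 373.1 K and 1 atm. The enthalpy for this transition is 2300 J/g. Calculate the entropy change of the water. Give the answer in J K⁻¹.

Heat absorbed by the substance: Q = mL = 160 × 2300 = 368000 J.
At constant T, ΔS = Q_rev/T = 368000 / 373.1 = 986 J/K.

ΔS = 986 J/K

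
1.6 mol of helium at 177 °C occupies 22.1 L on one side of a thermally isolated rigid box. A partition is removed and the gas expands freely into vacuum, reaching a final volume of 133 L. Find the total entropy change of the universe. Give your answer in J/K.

For an ideal gas in free expansion Q = 0 and W = 0, so T is unchanged.
Entropy is a state function; using a reversible isothermal path, ΔS_gas = nR ln(V₂/V₁) = 1.6 × 8.314 × ln(133/22.1) = 23.9 J/K.
The insulated surroundings exchange no heat, so ΔS_surr = 0 and ΔS_universe = ΔS_gas.

ΔS_universe = 23.9 J/K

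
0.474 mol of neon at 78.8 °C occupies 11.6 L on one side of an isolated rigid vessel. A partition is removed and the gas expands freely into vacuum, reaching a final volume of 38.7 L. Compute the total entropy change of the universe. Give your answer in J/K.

ΔS_universe = 4.75 J/K

No heat is exchanged and no work is done, so the ideal-gas temperature stays constant.
Entropy is a state function; using a reversible isothermal path, ΔS_gas = nR ln(V₂/V₁) = 0.474 × 8.314 × ln(38.7/11.6) = 4.75 J/K.
The insulated surroundings exchange no heat, so ΔS_surr = 0 and ΔS_universe = ΔS_gas.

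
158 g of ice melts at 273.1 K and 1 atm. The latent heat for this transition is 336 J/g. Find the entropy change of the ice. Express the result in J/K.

ΔS = 194 J/K

Heat absorbed by the substance: Q = mL = 158 × 336 = 53088 J.
At constant T, ΔS = Q_rev/T = 53088 / 273.1 = 194 J/K.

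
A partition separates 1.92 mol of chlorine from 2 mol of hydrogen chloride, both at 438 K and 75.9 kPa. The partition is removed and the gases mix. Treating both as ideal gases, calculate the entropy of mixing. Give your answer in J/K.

Mole fractions: x_A = 1.92/3.92 = 0.49, x_B = 0.51.
ΔS_mix = −R(n_A ln x_A + n_B ln x_B) = −8.314 × (1.92 ln 0.49 + 2 ln 0.51) = 22.6 J/K.

ΔS_mix = 22.6 J/K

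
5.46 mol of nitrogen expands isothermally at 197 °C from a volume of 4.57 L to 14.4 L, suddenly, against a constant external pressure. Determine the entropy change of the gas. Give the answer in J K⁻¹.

ΔS_gas = 52.1 J/K

Entropy is a state function, so ΔS_gas depends only on the end states.
For an isothermal ideal gas ΔS_gas = nR ln(V₂/V₁) = 5.46 × 8.314 × ln(14.4/4.57) = 52.1 J/K.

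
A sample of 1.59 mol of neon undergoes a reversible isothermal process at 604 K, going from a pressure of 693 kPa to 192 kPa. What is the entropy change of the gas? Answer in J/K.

For an isothermal ideal gas ΔS_gas = nR ln(P₁/P₂) = 1.59 × 8.314 × ln(693/192) = 17 J/K.

ΔS_gas = 17 J/K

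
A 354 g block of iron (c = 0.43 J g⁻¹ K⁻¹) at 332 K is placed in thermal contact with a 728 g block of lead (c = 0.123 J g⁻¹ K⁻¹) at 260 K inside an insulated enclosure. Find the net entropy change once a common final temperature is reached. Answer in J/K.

Energy balance: T_f = (m₁c₁T₁ + m₂c₂T₂)/(m₁c₁ + m₂c₂) = 305.33 K.
ΔS₁ = m₁c₁ ln(T_f/T₁) = 152.22 × ln(305.33/332) = -12.746 J/K.
ΔS₂ = m₂c₂ ln(T_f/T₂) = 89.544 × ln(305.33/260) = 14.392 J/K.
ΔS_total = -12.746 + 14.392 = 1.65 J/K.

ΔS_total = 1.65 J/K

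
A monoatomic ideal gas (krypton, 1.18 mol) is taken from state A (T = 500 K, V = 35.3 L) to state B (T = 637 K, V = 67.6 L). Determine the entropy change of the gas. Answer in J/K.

Entropy is a state function: ΔS = nC_V ln(T₂/T₁) + nR ln(V₂/V₁), with C_V = 3R/2 = 12.47 J mol⁻¹ K⁻¹ for a monoatomic ideal gas.
ΔS = 1.18 × [12.47 × ln(637/500) + 8.314 × ln(67.6/35.3)] = 9.94 J/K.

ΔS = 9.94 J/K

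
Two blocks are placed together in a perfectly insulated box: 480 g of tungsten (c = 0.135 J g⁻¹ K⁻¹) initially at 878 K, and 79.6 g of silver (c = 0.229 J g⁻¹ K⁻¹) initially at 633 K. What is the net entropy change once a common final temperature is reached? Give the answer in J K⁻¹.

ΔS_total = 0.715 J/K

Energy balance: T_f = (m₁c₁T₁ + m₂c₂T₂)/(m₁c₁ + m₂c₂) = 824.21 K.
ΔS₁ = m₁c₁ ln(T_f/T₁) = 64.8 × ln(824.21/878) = -4.097 J/K.
ΔS₂ = m₂c₂ ln(T_f/T₂) = 18.2284 × ln(824.21/633) = 4.812 J/K.
ΔS_total = -4.097 + 4.812 = 0.715 J/K.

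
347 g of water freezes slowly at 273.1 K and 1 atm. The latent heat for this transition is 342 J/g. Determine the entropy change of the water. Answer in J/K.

ΔS = -435 J/K

Heat released by the substance: Q = −mL = −347 × 342 = −118674 J.
At constant T, ΔS = Q_rev/T = −118674 / 273.1 = -435 J/K.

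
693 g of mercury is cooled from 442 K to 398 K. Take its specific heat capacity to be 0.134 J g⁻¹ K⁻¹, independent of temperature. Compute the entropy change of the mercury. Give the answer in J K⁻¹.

ΔS = ∫dQ_rev/T = m c ln(T₂/T₁) = 693 × 0.134 × ln(398/442) = -9.74 J/K.

ΔS = -9.74 J/K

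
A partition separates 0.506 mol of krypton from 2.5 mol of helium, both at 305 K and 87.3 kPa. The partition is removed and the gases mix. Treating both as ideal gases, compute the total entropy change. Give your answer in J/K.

ΔS_mix = 11.3 J/K

Mole fractions: x_A = 0.506/3.01 = 0.168, x_B = 0.832.
ΔS_mix = −R(n_A ln x_A + n_B ln x_B) = −8.314 × (0.506 ln 0.168 + 2.5 ln 0.832) = 11.3 J/K.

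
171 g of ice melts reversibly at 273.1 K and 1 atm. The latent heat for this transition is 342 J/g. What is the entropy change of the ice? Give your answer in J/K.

ΔS = 214 J/K

Heat absorbed by the substance: Q = mL = 171 × 342 = 58482 J.
At constant T, ΔS = Q_rev/T = 58482 / 273.1 = 214 J/K.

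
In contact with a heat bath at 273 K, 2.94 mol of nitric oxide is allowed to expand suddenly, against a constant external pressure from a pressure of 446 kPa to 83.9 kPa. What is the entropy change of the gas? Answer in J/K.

ΔS_gas = 40.8 J/K

Entropy is a state function, so ΔS_gas depends only on the end states.
For an isothermal ideal gas ΔS_gas = nR ln(P₁/P₂) = 2.94 × 8.314 × ln(446/83.9) = 40.8 J/K.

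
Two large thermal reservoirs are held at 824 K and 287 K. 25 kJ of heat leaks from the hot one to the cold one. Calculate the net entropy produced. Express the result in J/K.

ΔS_hot = −Q/T_H = −25000/824 = -30.34 J/K and ΔS_cold = +Q/T_C = 25000/287 = 87.11 J/K.
ΔS_total = -30.34 + 87.11 = 56.8 J/K, positive as the second law requires.

ΔS_total = 56.8 J/K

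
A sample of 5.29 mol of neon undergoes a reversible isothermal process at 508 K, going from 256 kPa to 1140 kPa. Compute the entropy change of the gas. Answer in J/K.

ΔS_gas = -65.7 J/K

For an isothermal ideal gas ΔS_gas = nR ln(P₁/P₂) = 5.29 × 8.314 × ln(256/1140) = -65.7 J/K.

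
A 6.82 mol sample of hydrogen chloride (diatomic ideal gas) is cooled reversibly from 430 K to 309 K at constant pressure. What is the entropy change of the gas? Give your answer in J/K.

ΔS = -65.6 J/K

At constant pressure, ΔS = nC_p ln(T₂/T₁) with C_p = 7R/2 = 29.1 J mol⁻¹ K⁻¹.
ΔS = 6.82 × 29.1 × ln(309/430) = -65.6 J/K.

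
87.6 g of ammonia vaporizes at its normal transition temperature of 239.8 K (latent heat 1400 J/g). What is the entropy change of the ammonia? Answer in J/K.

Heat absorbed by the substance: Q = mL = 87.6 × 1400 = 122640 J.
At constant T, ΔS = Q_rev/T = 122640 / 239.8 = 511 J/K.

ΔS = 511 J/K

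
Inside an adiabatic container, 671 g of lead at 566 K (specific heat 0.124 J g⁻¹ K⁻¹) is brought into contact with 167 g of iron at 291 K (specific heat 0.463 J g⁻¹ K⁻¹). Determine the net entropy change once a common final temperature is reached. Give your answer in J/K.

Energy balance: T_f = (m₁c₁T₁ + m₂c₂T₂)/(m₁c₁ + m₂c₂) = 433.54 K.
ΔS₁ = m₁c₁ ln(T_f/T₁) = 83.204 × ln(433.54/566) = -22.18 J/K.
ΔS₂ = m₂c₂ ln(T_f/T₂) = 77.321 × ln(433.54/291) = 30.82 J/K.
ΔS_total = -22.18 + 30.82 = 8.64 J/K.

ΔS_total = 8.64 J/K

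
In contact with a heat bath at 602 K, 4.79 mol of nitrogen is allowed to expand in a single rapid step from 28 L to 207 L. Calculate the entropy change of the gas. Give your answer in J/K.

ΔS_gas = 79.7 J/K

Entropy is a state function, so ΔS_gas depends only on the end states.
For an isothermal ideal gas ΔS_gas = nR ln(V₂/V₁) = 4.79 × 8.314 × ln(207/28) = 79.7 J/K.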